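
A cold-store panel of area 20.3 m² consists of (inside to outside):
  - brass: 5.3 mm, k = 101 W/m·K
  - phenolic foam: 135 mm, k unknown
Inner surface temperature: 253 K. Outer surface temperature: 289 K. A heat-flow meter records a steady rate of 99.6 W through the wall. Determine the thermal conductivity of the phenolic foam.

k ≈ 0.0184 W/(m·K)

Model the wall as resistances in series:
R_brass = L/(kA) = 0.0053/(101×20.3) = 2.585×10^-6 K/W
Sum of known resistances R_other = 2.585×10^-6 K/W
Total R = ΔT/Q = 36/99.6 = 0.3614 K/W
R_phenolic foam = R_total − R_other = 0.3614 K/W
k = L/(R·A) = 0.135/(0.3614×20.3)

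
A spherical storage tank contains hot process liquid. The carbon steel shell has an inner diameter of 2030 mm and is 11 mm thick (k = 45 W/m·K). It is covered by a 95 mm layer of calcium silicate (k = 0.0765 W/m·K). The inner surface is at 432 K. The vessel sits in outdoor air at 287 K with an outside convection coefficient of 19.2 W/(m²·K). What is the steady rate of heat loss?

Q ≈ 1620 W

Each spherical layer contributes R = (1/r_i − 1/r_o)/(4πk):
R_carbon steel shell = (1/1.015 − 1/1.026)/(4π×45) = 1.868×10^-5 K/W
R_calcium silicate = (1/1.026 − 1/1.121)/(4π×0.0765) = 0.08592 K/W
R_outer film = 1/(h·4πr_o²) = 1/(19.2×4π×1.121²) = 0.003298 K/W
R_total = 0.08924 K/W
Q = ΔT/R_total = 145/0.08924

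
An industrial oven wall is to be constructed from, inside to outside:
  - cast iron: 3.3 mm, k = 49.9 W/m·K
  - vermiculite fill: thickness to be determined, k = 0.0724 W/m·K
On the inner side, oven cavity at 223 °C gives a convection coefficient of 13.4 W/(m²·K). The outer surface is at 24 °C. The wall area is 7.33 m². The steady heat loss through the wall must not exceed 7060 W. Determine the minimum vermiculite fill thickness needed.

Treating each layer as a thermal resistance in series:
R_inner film = 1/(h_i·A) = 1/(13.4×7.33) = 0.01018 K/W
R_cast iron = L/(kA) = 0.0033/(49.9×7.33) = 9.022×10^-6 K/W
Sum of the known resistances R_other = 0.01019 K/W
Required total resistance R_tot = ΔT/Q_allow = 199/7060 = 0.02819 K/W
R_vermiculite fill = R_tot − R_other = 0.018 K/W
L = R·k·A = 0.018×0.0724×7.33

L ≈ 9.55 mm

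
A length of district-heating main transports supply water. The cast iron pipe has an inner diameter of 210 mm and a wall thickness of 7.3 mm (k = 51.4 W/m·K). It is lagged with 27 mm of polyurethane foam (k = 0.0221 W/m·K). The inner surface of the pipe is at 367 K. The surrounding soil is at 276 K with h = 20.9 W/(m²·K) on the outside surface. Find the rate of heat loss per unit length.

q′ ≈ 56.6 W/m

Per-layer cylindrical resistances, series-summed:
R_cast iron pipe wall = ln(112.3/105)/(2π×51.4×1) = 2.081×10^-4 K/W
R_polyurethane foam = ln(139.3/112.3)/(2π×0.0221×1) = 1.552 K/W
R_outer film = 1/(h_o·2πr_oL) = 1/(20.9×2π×0.1393×1) = 0.05467 K/W
R_total = 1.606 K/W
Q = ΔT/R_total = 91/1.606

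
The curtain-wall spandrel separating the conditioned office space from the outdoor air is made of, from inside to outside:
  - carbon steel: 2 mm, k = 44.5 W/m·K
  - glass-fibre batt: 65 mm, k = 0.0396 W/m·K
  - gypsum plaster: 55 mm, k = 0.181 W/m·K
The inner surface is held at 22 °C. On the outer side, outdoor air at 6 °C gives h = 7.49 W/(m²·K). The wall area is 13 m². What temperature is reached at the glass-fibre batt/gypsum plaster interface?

T ≈ 9.37 °C

Treating each layer as a thermal resistance in series:
R_carbon steel = L/(kA) = 0.002/(44.5×13) = 3.457×10^-6 K/W
R_glass-fibre batt = L/(kA) = 0.065/(0.0396×13) = 0.1263 K/W
R_gypsum plaster = L/(kA) = 0.055/(0.181×13) = 0.02337 K/W
R_outer film = 1/(h_o·A) = 1/(7.49×13) = 0.01027 K/W
R_total = 0.1599 K/W;  Q = ΔT/R_total = 16/0.1599 = 100.1 W
T_interface = T_inner − Q·ΣR(inner→interface) = 22 − 100×0.1263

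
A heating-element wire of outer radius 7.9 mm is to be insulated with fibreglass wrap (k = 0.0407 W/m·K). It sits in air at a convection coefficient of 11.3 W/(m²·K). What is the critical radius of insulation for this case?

For a cylinder r_cr = k/h = 0.0407/11.3
r_cr = 3.6 mm; since the bare radius (7.9 mm) is above r_cr, any added insulation will reduce heat loss.

r_cr ≈ 3.6 mm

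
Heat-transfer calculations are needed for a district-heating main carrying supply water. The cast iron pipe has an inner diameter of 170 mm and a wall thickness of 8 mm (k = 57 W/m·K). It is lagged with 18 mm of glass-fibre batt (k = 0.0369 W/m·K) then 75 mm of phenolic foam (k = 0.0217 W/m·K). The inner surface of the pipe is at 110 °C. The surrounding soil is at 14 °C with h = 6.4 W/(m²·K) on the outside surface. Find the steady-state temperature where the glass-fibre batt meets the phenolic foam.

Treating each annulus and film as a series resistance:
R_cast iron pipe wall = ln(93/85)/(2π×57×1) = 2.512×10^-4 K/W
R_glass-fibre batt = ln(111/93)/(2π×0.0369×1) = 0.7631 K/W
R_phenolic foam = ln(186/111)/(2π×0.0217×1) = 3.786 K/W
R_outer film = 1/(h_o·2πr_oL) = 1/(6.4×2π×0.186×1) = 0.1337 K/W
R_total = 4.683 K/W
Q = ΔT/R_total = 96/4.683
Q = 20.5 W/m
T_interface = T_inner − Q·ΣR(inner→interface) = 110 − 20.5×0.7634

T ≈ 94.4 °C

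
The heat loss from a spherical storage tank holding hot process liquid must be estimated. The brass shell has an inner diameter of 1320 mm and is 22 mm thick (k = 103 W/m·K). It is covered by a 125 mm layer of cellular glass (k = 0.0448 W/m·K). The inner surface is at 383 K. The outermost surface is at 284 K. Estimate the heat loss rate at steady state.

Q ≈ 245 W

For a spherical shell R = (1/r₁ − 1/r₂)/(4πk); film R = 1/(h·4πr²). In series:
R_brass shell = (1/0.66 − 1/0.682)/(4π×103) = 3.776×10^-5 K/W
R_cellular glass = (1/0.682 − 1/0.807)/(4π×0.0448) = 0.4034 K/W
R_total = 0.4035 K/W
Q = ΔT/R_total = 99/0.4035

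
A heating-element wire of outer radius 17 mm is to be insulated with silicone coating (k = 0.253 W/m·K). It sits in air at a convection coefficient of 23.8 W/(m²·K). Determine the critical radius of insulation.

r_cr ≈ 10.6 mm

For a cylinder r_cr = k/h = 0.253/23.8
r_cr = 10.6 mm; since the bare radius (17 mm) is above r_cr, any added insulation will reduce heat loss.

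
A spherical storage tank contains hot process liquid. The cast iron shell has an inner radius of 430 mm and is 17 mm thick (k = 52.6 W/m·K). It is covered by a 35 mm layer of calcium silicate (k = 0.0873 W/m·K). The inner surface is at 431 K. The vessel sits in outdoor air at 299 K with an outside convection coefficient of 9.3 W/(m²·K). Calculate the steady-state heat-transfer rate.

Q ≈ 713 W

Each spherical layer contributes R = (1/r_i − 1/r_o)/(4πk):
R_cast iron shell = (1/0.43 − 1/0.447)/(4π×52.6) = 1.338×10^-4 K/W
R_calcium silicate = (1/0.447 − 1/0.482)/(4π×0.0873) = 0.1481 K/W
R_outer film = 1/(h·4πr_o²) = 1/(9.3×4π×0.482²) = 0.03683 K/W
R_total = 0.185 K/W
Q = ΔT/R_total = 132/0.185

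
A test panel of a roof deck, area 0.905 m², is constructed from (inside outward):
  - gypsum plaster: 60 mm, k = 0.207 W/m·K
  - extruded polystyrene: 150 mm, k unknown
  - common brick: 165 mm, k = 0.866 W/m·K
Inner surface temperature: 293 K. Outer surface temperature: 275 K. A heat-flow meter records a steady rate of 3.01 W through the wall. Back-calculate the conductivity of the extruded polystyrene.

k ≈ 0.0304 W/(m·K)

Using the resistance-network approach (series):
R_gypsum plaster = L/(kA) = 0.06/(0.207×0.905) = 0.3203 K/W
R_common brick = L/(kA) = 0.165/(0.866×0.905) = 0.2105 K/W
Sum of known resistances R_other = 0.5308 K/W
Total R = ΔT/Q = 18/3.01 = 5.98 K/W
R_extruded polystyrene = R_total − R_other = 5.449 K/W
k = L/(R·A) = 0.15/(5.449×0.905)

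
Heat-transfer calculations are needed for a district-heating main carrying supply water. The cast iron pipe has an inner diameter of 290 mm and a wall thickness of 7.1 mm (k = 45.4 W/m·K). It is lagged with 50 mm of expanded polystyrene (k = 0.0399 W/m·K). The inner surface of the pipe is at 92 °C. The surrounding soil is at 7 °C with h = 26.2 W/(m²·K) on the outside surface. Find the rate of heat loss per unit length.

q′ ≈ 73 W/m

Treating each annulus and film as a series resistance:
R_cast iron pipe wall = ln(152.1/145)/(2π×45.4×1) = 1.676×10^-4 K/W
R_expanded polystyrene = ln(202.1/152.1)/(2π×0.0399×1) = 1.134 K/W
R_outer film = 1/(h_o·2πr_oL) = 1/(26.2×2π×0.2021×1) = 0.03006 K/W
R_total = 1.164 K/W
Q = ΔT/R_total = 85/1.164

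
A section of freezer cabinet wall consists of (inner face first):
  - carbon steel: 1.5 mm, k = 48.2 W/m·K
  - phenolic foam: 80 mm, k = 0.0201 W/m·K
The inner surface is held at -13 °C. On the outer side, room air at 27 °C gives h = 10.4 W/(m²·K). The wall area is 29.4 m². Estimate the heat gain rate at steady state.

Q ≈ 288 W

Thermal resistances in series:
R_carbon steel = L/(kA) = 0.0015/(48.2×29.4) = 1.059×10^-6 K/W
R_phenolic foam = L/(kA) = 0.08/(0.0201×29.4) = 0.1354 K/W
R_outer film = 1/(h_o·A) = 1/(10.4×29.4) = 0.003271 K/W
R_total = 0.1386 K/W
Q = ΔT / R_total = 40 / 0.1386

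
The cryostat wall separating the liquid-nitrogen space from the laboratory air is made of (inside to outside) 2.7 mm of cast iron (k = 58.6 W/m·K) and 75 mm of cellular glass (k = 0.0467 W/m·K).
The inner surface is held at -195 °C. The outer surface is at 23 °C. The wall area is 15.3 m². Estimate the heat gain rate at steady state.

Q ≈ 2080 W

Treating each layer as a thermal resistance in series:
R_cast iron = L/(kA) = 0.0027/(58.6×15.3) = 3.011×10^-6 K/W
R_cellular glass = L/(kA) = 0.075/(0.0467×15.3) = 0.105 K/W
R_total = 0.105 K/W
Q = ΔT / R_total = 218 / 0.105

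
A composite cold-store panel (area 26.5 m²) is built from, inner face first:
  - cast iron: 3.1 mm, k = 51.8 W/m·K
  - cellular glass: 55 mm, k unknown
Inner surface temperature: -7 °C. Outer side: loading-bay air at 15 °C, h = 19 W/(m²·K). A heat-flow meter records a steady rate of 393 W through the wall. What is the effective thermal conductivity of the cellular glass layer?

k ≈ 0.0384 W/(m·K)

Using the resistance-network approach (series):
R_cast iron = L/(kA) = 0.0031/(51.8×26.5) = 2.258×10^-6 K/W
R_outer film = 1/(h_o·A) = 1/(19×26.5) = 0.001986 K/W
Sum of known resistances R_other = 0.001988 K/W
Total R = ΔT/Q = 22/393 = 0.05598 K/W
R_cellular glass = R_total − R_other = 0.05399 K/W
k = L/(R·A) = 0.055/(0.05399×26.5)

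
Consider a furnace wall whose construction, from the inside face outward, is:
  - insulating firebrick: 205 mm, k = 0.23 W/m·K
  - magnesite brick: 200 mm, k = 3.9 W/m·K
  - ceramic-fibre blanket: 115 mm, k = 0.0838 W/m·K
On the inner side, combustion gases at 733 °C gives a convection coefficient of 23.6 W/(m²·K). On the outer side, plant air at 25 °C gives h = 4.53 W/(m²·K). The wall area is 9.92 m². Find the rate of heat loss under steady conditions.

Using the resistance-network approach (series):
R_inner film = 1/(h_i·A) = 1/(23.6×9.92) = 0.004271 K/W
R_insulating firebrick = L/(kA) = 0.205/(0.23×9.92) = 0.08985 K/W
R_magnesite brick = L/(kA) = 0.2/(3.9×9.92) = 0.00517 K/W
R_ceramic-fibre blanket = L/(kA) = 0.115/(0.0838×9.92) = 0.1383 K/W
R_outer film = 1/(h_o·A) = 1/(4.53×9.92) = 0.02225 K/W
R_total = 0.2599 K/W
Q = ΔT / R_total = 708 / 0.2599

Q ≈ 2720 W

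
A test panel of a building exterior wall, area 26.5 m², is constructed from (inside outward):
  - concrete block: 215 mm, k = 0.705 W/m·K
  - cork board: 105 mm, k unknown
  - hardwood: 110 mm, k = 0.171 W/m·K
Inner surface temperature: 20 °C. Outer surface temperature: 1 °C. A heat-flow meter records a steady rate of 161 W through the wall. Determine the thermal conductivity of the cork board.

k ≈ 0.0482 W/(m·K)

Treating each layer as a thermal resistance in series:
R_concrete block = L/(kA) = 0.215/(0.705×26.5) = 0.01151 K/W
R_hardwood = L/(kA) = 0.11/(0.171×26.5) = 0.02427 K/W
Sum of known resistances R_other = 0.03578 K/W
Total R = ΔT/Q = 19/161 = 0.118 K/W
R_cork board = R_total − R_other = 0.08223 K/W
k = L/(R·A) = 0.105/(0.08223×26.5)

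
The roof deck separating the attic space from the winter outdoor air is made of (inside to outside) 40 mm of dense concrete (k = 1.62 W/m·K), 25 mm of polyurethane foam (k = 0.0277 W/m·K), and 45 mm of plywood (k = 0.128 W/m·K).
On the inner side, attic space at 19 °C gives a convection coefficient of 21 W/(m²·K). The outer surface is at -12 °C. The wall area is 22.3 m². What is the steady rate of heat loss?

Q ≈ 521 W

Using the resistance-network approach (series):
R_inner film = 1/(h_i·A) = 1/(21×22.3) = 0.002135 K/W
R_dense concrete = L/(kA) = 0.04/(1.62×22.3) = 0.001107 K/W
R_polyurethane foam = L/(kA) = 0.025/(0.0277×22.3) = 0.04047 K/W
R_plywood = L/(kA) = 0.045/(0.128×22.3) = 0.01577 K/W
R_total = 0.05948 K/W
Q = ΔT / R_total = 31 / 0.05948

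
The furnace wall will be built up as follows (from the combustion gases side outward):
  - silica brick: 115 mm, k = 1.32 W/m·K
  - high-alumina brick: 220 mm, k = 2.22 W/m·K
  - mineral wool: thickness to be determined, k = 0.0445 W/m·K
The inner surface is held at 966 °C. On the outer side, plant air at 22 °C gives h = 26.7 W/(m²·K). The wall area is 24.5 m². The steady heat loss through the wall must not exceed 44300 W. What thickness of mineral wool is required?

L ≈ 13.3 mm

Treating each layer as a thermal resistance in series:
R_silica brick = L/(kA) = 0.115/(1.32×24.5) = 0.003556 K/W
R_high-alumina brick = L/(kA) = 0.22/(2.22×24.5) = 0.004045 K/W
R_outer film = 1/(h_o·A) = 1/(26.7×24.5) = 0.001529 K/W
Sum of the known resistances R_other = 0.00913 K/W
Required total resistance R_tot = ΔT/Q_allow = 944/44300 = 0.02131 K/W
R_mineral wool = R_tot − R_other = 0.01218 K/W
L = R·k·A = 0.01218×0.0445×24.5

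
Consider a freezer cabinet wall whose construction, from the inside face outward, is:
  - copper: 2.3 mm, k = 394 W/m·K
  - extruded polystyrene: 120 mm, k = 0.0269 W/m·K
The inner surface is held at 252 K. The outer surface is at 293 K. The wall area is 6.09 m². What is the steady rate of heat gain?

Q ≈ 56 W

Using the resistance-network approach (series):
R_copper = L/(kA) = 0.0023/(394×6.09) = 9.585×10^-7 K/W
R_extruded polystyrene = L/(kA) = 0.12/(0.0269×6.09) = 0.7325 K/W
R_total = 0.7325 K/W
Q = ΔT / R_total = 41 / 0.7325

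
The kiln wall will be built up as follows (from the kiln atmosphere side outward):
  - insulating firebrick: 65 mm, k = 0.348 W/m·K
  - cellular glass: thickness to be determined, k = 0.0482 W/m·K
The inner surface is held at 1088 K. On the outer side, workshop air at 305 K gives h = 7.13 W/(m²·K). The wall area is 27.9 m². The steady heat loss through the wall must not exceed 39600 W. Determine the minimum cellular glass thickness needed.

Thermal resistances in series:
R_insulating firebrick = L/(kA) = 0.065/(0.348×27.9) = 0.006695 K/W
R_outer film = 1/(h_o·A) = 1/(7.13×27.9) = 0.005027 K/W
Sum of the known resistances R_other = 0.01172 K/W
Required total resistance R_tot = ΔT/Q_allow = 783/39600 = 0.01977 K/W
R_cellular glass = R_tot − R_other = 0.008051 K/W
L = R·k·A = 0.008051×0.0482×27.9

L ≈ 10.8 mm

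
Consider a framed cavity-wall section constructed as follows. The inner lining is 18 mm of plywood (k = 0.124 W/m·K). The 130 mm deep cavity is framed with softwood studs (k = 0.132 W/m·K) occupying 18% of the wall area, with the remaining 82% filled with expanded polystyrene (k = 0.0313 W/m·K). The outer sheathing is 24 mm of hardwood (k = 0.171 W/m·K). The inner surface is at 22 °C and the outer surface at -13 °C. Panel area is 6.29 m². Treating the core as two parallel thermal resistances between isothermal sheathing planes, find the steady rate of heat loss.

Sheathing layers in series; stud and cavity paths in parallel between them.
R_inner = 0.018/(0.124×6.29) = 0.02308 K/W
R_stud  = 0.13/(0.132×0.18×6.29) = 0.8699 K/W
R_cav   = 0.13/(0.0313×0.82×6.29) = 0.8053 K/W
1/R_core = 1/R_stud + 1/R_cav → R_core = 0.4182 K/W
R_outer = 0.024/(0.171×6.29) = 0.02231 K/W
R_total = 0.4635 K/W
Q = ΔT/R_total = 35/0.4635

Q ≈ 75.5 W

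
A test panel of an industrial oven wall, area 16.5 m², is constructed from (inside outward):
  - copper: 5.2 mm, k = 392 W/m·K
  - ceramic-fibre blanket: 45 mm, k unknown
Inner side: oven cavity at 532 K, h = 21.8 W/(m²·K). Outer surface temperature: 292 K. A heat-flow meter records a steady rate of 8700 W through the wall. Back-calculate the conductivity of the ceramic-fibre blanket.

k ≈ 0.11 W/(m·K)

Model the wall as resistances in series:
R_inner film = 1/(h_i·A) = 1/(21.8×16.5) = 0.00278 K/W
R_copper = L/(kA) = 0.0052/(392×16.5) = 8.04×10^-7 K/W
Sum of known resistances R_other = 0.002781 K/W
Total R = ΔT/Q = 240/8700 = 0.02759 K/W
R_ceramic-fibre blanket = R_total − R_other = 0.02481 K/W
k = L/(R·A) = 0.045/(0.02481×16.5)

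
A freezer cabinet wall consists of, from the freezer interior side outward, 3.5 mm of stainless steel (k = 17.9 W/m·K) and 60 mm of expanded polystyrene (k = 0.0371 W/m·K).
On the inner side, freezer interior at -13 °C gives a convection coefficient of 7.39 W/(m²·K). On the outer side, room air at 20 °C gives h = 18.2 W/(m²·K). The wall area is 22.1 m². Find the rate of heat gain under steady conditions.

Treating each layer as a thermal resistance in series:
R_inner film = 1/(h_i·A) = 1/(7.39×22.1) = 0.006123 K/W
R_stainless steel = L/(kA) = 0.0035/(17.9×22.1) = 8.848×10^-6 K/W
R_expanded polystyrene = L/(kA) = 0.06/(0.0371×22.1) = 0.07318 K/W
R_outer film = 1/(h_o·A) = 1/(18.2×22.1) = 0.002486 K/W
R_total = 0.0818 K/W
Q = ΔT / R_total = 33 / 0.0818

Q ≈ 403 W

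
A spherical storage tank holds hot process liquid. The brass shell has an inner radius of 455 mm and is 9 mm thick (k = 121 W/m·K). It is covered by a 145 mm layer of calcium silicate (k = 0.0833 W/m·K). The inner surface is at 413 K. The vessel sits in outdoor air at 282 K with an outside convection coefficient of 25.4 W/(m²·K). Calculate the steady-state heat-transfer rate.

Each spherical layer contributes R = (1/r_i − 1/r_o)/(4πk):
R_brass shell = (1/0.455 − 1/0.464)/(4π×121) = 2.804×10^-5 K/W
R_calcium silicate = (1/0.464 − 1/0.609)/(4π×0.0833) = 0.4902 K/W
R_outer film = 1/(h·4πr_o²) = 1/(25.4×4π×0.609²) = 0.008447 K/W
R_total = 0.4987 K/W
Q = ΔT/R_total = 131/0.4987

Q ≈ 263 W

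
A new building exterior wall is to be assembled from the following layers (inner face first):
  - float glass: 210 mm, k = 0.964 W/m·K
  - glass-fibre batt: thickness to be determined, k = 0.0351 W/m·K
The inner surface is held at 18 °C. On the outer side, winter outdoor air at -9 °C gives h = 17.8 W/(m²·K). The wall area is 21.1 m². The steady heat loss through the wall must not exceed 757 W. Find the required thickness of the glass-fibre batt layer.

L ≈ 16.8 mm

Treating each layer as a thermal resistance in series:
R_float glass = L/(kA) = 0.21/(0.964×21.1) = 0.01032 K/W
R_outer film = 1/(h_o·A) = 1/(17.8×21.1) = 0.002663 K/W
Sum of the known resistances R_other = 0.01299 K/W
Required total resistance R_tot = ΔT/Q_allow = 27/757 = 0.03567 K/W
R_glass-fibre batt = R_tot − R_other = 0.02268 K/W
L = R·k·A = 0.02268×0.0351×21.1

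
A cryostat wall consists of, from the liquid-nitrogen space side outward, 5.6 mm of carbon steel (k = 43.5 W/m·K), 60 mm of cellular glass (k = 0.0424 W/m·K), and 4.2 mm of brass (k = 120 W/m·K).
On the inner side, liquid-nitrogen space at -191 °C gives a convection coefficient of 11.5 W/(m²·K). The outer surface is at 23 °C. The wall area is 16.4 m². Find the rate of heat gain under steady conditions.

Q ≈ 2340 W

Treating each layer as a thermal resistance in series:
R_inner film = 1/(h_i·A) = 1/(11.5×16.4) = 0.005302 K/W
R_carbon steel = L/(kA) = 0.0056/(43.5×16.4) = 7.85×10^-6 K/W
R_cellular glass = L/(kA) = 0.06/(0.0424×16.4) = 0.08629 K/W
R_brass = L/(kA) = 0.0042/(120×16.4) = 2.134×10^-6 K/W
R_total = 0.0916 K/W
Q = ΔT / R_total = 214 / 0.0916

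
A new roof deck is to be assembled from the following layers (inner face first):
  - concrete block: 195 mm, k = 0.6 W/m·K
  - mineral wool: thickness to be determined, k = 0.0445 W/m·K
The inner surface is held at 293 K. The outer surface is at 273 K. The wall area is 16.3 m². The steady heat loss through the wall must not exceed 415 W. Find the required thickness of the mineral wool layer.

L ≈ 20.5 mm

Treating each layer as a thermal resistance in series:
R_concrete block = L/(kA) = 0.195/(0.6×16.3) = 0.01994 K/W
Sum of the known resistances R_other = 0.01994 K/W
Required total resistance R_tot = ΔT/Q_allow = 20/415 = 0.04819 K/W
R_mineral wool = R_tot − R_other = 0.02825 K/W
L = R·k·A = 0.02825×0.0445×16.3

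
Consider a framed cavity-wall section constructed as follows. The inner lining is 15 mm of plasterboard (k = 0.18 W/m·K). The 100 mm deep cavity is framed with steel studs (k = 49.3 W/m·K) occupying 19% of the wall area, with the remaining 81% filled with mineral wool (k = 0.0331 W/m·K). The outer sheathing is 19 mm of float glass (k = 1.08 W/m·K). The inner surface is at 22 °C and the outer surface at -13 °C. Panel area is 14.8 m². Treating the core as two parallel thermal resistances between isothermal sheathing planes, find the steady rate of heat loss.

Q ≈ 4640 W

Sheathing layers in series; stud and cavity paths in parallel between them.
R_inner = 0.015/(0.18×14.8) = 0.005631 K/W
R_stud  = 0.1/(49.3×0.19×14.8) = 7.213×10^-4 K/W
R_cav   = 0.1/(0.0331×0.81×14.8) = 0.252 K/W
1/R_core = 1/R_stud + 1/R_cav → R_core = 7.193×10^-4 K/W
R_outer = 0.019/(1.08×14.8) = 0.001189 K/W
R_total = 0.007539 K/W
Q = ΔT/R_total = 35/0.007539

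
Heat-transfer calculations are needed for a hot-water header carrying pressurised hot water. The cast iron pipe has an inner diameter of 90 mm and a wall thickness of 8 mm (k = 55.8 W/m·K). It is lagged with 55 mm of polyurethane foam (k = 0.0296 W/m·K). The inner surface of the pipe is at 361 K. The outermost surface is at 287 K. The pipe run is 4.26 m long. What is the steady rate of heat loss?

Q ≈ 82.4 W

Treating each annulus and film as a series resistance:
R_cast iron pipe wall = ln(53/45)/(2π×55.8×4.26) = 1.096×10^-4 K/W
R_polyurethane foam = ln(108/53)/(2π×0.0296×4.26) = 0.8985 K/W
R_total = 0.8986 K/W
Q = ΔT/R_total = 74/0.8986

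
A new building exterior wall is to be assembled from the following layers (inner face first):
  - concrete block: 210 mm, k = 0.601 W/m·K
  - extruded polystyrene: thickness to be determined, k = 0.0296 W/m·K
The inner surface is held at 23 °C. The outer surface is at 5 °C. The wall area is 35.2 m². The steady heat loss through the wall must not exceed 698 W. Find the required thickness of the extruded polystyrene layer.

Model the wall as resistances in series:
R_concrete block = L/(kA) = 0.21/(0.601×35.2) = 0.009927 K/W
Sum of the known resistances R_other = 0.009927 K/W
Required total resistance R_tot = ΔT/Q_allow = 18/698 = 0.02579 K/W
R_extruded polystyrene = R_tot − R_other = 0.01586 K/W
L = R·k·A = 0.01586×0.0296×35.2

L ≈ 16.5 mm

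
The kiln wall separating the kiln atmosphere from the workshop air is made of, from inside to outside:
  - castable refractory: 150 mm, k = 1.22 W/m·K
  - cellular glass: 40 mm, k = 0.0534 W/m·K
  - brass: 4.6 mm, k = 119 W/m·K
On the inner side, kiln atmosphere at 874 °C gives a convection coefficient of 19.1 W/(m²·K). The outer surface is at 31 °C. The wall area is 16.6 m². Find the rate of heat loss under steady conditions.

Q ≈ 15100 W

Using the resistance-network approach (series):
R_inner film = 1/(h_i·A) = 1/(19.1×16.6) = 0.003154 K/W
R_castable refractory = L/(kA) = 0.15/(1.22×16.6) = 0.007407 K/W
R_cellular glass = L/(kA) = 0.04/(0.0534×16.6) = 0.04512 K/W
R_brass = L/(kA) = 0.0046/(119×16.6) = 2.329×10^-6 K/W
R_total = 0.05569 K/W
Q = ΔT / R_total = 843 / 0.05569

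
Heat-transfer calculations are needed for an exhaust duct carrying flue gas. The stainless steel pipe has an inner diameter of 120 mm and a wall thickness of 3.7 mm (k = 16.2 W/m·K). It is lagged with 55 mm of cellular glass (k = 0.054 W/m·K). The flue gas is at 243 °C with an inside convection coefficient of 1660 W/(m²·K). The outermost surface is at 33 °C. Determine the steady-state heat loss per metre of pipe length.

For a radial system each layer contributes R = ln(r_out/r_in)/(2πkL); films add R = 1/(hA).
R_inner film = 1/(h_i·2πr₁L) = 1/(1660×2π×0.06×1) = 0.001598 K/W
R_stainless steel pipe wall = ln(63.7/60)/(2π×16.2×1) = 5.879×10^-4 K/W
R_cellular glass = ln(118.7/63.7)/(2π×0.054×1) = 1.834 K/W
R_total = 1.837 K/W
Q = ΔT/R_total = 210/1.837

q′ ≈ 114 W/m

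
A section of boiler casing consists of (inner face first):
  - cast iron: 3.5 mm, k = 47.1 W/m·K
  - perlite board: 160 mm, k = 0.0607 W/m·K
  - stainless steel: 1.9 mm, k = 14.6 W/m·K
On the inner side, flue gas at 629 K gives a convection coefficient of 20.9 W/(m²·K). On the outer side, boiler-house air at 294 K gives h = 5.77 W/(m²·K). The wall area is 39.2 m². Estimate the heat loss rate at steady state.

Q ≈ 4600 W

Using the resistance-network approach (series):
R_inner film = 1/(h_i·A) = 1/(20.9×39.2) = 0.001221 K/W
R_cast iron = L/(kA) = 0.0035/(47.1×39.2) = 1.896×10^-6 K/W
R_perlite board = L/(kA) = 0.16/(0.0607×39.2) = 0.06724 K/W
R_stainless steel = L/(kA) = 0.0019/(14.6×39.2) = 3.32×10^-6 K/W
R_outer film = 1/(h_o·A) = 1/(5.77×39.2) = 0.004421 K/W
R_total = 0.07289 K/W
Q = ΔT / R_total = 335 / 0.07289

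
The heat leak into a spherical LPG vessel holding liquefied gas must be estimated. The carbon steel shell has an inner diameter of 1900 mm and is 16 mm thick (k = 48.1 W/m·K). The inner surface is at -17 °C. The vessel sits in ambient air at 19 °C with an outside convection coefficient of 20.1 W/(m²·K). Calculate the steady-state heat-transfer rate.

Q ≈ 8430 W

Each spherical layer contributes R = (1/r_i − 1/r_o)/(4πk):
R_carbon steel shell = (1/0.95 − 1/0.966)/(4π×48.1) = 2.884×10^-5 K/W
R_outer film = 1/(h·4πr_o²) = 1/(20.1×4π×0.966²) = 0.004243 K/W
R_total = 0.004272 K/W
Q = ΔT/R_total = 36/0.004272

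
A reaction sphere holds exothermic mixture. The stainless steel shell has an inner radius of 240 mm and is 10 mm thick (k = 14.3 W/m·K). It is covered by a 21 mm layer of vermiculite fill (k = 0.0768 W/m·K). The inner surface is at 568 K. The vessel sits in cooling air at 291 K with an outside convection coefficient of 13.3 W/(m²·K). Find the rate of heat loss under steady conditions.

Q ≈ 686 W

Radial (spherical) resistances in series:
R_stainless steel shell = (1/0.24 − 1/0.25)/(4π×14.3) = 9.275×10^-4 K/W
R_vermiculite fill = (1/0.25 − 1/0.271)/(4π×0.0768) = 0.3212 K/W
R_outer film = 1/(h·4πr_o²) = 1/(13.3×4π×0.271²) = 0.08147 K/W
R_total = 0.4036 K/W
Q = ΔT/R_total = 277/0.4036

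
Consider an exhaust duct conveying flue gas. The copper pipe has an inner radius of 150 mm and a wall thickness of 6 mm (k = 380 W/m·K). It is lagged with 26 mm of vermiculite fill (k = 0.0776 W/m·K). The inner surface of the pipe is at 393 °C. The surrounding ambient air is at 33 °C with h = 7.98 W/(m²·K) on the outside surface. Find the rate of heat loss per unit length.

q′ ≈ 846 W/m

Treating each annulus and film as a series resistance:
R_copper pipe wall = ln(156/150)/(2π×380×1) = 1.643×10^-5 K/W
R_vermiculite fill = ln(182/156)/(2π×0.0776×1) = 0.3162 K/W
R_outer film = 1/(h_o·2πr_oL) = 1/(7.98×2π×0.182×1) = 0.1096 K/W
R_total = 0.4258 K/W
Q = ΔT/R_total = 360/0.4258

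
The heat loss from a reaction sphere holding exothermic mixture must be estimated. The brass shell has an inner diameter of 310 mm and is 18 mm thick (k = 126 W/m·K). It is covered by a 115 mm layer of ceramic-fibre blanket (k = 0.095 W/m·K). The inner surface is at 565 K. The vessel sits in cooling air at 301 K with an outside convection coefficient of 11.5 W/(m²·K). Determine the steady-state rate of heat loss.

Q ≈ 131 W

Each spherical layer contributes R = (1/r_i − 1/r_o)/(4πk):
R_brass shell = (1/0.155 − 1/0.173)/(4π×126) = 4.239×10^-4 K/W
R_ceramic-fibre blanket = (1/0.173 − 1/0.288)/(4π×0.095) = 1.933 K/W
R_outer film = 1/(h·4πr_o²) = 1/(11.5×4π×0.288²) = 0.08343 K/W
R_total = 2.017 K/W
Q = ΔT/R_total = 264/2.017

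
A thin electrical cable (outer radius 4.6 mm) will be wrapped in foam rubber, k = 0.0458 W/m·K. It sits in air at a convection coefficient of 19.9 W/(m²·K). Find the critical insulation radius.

For a cylinder r_cr = k/h = 0.0458/19.9
r_cr = 2.3 mm; since the bare radius (4.6 mm) is above r_cr, any added insulation will reduce heat loss.

r_cr ≈ 2.3 mm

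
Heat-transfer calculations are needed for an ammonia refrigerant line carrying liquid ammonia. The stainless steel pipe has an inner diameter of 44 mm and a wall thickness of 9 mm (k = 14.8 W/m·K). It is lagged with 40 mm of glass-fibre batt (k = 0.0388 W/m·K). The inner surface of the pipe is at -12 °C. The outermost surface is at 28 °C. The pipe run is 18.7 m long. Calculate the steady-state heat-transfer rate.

Radial resistances (cylindrical: R_cond = ln(r_o/r_i)/(2πkL), R_conv = 1/(h·2πrL)):
R_stainless steel pipe wall = ln(31/22)/(2π×14.8×18.7) = 1.972×10^-4 K/W
R_glass-fibre batt = ln(71/31)/(2π×0.0388×18.7) = 0.1818 K/W
R_total = 0.182 K/W
Q = ΔT/R_total = 40/0.182

Q ≈ 220 W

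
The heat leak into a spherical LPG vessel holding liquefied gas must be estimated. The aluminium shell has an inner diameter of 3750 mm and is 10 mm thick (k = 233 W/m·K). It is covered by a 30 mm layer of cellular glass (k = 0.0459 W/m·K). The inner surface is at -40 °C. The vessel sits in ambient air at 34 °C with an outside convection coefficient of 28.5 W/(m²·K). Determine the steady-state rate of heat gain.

Q ≈ 4880 W

Radial (spherical) resistances in series:
R_aluminium shell = (1/1.875 − 1/1.885)/(4π×233) = 9.663×10^-7 K/W
R_cellular glass = (1/1.885 − 1/1.915)/(4π×0.0459) = 0.01441 K/W
R_outer film = 1/(h·4πr_o²) = 1/(28.5×4π×1.915²) = 7.614×10^-4 K/W
R_total = 0.01517 K/W
Q = ΔT/R_total = 74/0.01517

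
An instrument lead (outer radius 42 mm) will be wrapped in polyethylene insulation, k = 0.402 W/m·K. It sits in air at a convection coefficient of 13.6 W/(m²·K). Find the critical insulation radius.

For a cylinder r_cr = k/h = 0.402/13.6
r_cr = 29.6 mm; since the bare radius (42 mm) is above r_cr, any added insulation will reduce heat loss.

r_cr ≈ 29.6 mm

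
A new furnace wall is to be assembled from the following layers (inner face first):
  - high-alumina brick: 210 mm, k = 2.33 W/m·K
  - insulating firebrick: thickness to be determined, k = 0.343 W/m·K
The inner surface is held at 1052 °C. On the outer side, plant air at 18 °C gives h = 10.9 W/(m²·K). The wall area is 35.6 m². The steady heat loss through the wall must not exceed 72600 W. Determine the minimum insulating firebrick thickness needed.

L ≈ 112 mm

Using the resistance-network approach (series):
R_high-alumina brick = L/(kA) = 0.21/(2.33×35.6) = 0.002532 K/W
R_outer film = 1/(h_o·A) = 1/(10.9×35.6) = 0.002577 K/W
Sum of the known resistances R_other = 0.005109 K/W
Required total resistance R_tot = ΔT/Q_allow = 1034/72600 = 0.01424 K/W
R_insulating firebrick = R_tot − R_other = 0.009134 K/W
L = R·k·A = 0.009134×0.343×35.6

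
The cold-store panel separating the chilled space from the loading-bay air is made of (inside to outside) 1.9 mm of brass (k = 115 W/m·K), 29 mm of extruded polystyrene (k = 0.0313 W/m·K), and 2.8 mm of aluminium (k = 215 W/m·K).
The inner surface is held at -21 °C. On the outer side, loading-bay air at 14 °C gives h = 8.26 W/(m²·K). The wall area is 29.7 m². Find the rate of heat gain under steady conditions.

Q ≈ 992 W

Treating each layer as a thermal resistance in series:
R_brass = L/(kA) = 0.0019/(115×29.7) = 5.563×10^-7 K/W
R_extruded polystyrene = L/(kA) = 0.029/(0.0313×29.7) = 0.0312 K/W
R_aluminium = L/(kA) = 0.0028/(215×29.7) = 4.385×10^-7 K/W
R_outer film = 1/(h_o·A) = 1/(8.26×29.7) = 0.004076 K/W
R_total = 0.03527 K/W
Q = ΔT / R_total = 35 / 0.03527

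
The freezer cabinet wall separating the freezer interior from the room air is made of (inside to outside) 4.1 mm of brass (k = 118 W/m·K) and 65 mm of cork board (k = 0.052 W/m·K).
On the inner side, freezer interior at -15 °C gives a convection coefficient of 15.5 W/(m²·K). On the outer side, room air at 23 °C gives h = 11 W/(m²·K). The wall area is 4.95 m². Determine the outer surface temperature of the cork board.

Series thermal resistances:
R_inner film = 1/(h_i·A) = 1/(15.5×4.95) = 0.01303 K/W
R_brass = L/(kA) = 0.0041/(118×4.95) = 7.019×10^-6 K/W
R_cork board = L/(kA) = 0.065/(0.052×4.95) = 0.2525 K/W
R_outer film = 1/(h_o·A) = 1/(11×4.95) = 0.01837 K/W
R_total = 0.2839 K/W;  Q = ΔT/R_total = 38/0.2839 = 133.8 W
T_interface = T_inner + Q·ΣR(inner→interface) = -15 + 134×0.2656

T ≈ 20.5 °C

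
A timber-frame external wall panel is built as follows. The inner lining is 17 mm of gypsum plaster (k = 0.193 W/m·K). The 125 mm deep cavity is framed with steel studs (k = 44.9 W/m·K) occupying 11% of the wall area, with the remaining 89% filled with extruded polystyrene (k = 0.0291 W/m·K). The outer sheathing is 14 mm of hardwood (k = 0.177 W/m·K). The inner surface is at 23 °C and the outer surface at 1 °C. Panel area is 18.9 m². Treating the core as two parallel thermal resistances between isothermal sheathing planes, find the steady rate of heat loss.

Q ≈ 2160 W

Sheathing layers in series; stud and cavity paths in parallel between them.
R_inner = 0.017/(0.193×18.9) = 0.00466 K/W
R_stud  = 0.125/(44.9×0.11×18.9) = 0.001339 K/W
R_cav   = 0.125/(0.0291×0.89×18.9) = 0.2554 K/W
1/R_core = 1/R_stud + 1/R_cav → R_core = 0.001332 K/W
R_outer = 0.014/(0.177×18.9) = 0.004185 K/W
R_total = 0.01018 K/W
Q = ΔT/R_total = 22/0.01018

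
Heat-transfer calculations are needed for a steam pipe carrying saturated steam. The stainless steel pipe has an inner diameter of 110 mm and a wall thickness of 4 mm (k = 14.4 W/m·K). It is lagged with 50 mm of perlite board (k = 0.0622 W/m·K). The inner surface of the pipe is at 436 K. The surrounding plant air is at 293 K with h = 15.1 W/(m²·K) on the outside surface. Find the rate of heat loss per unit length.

q′ ≈ 85.7 W/m

Treating each annulus and film as a series resistance:
R_stainless steel pipe wall = ln(59/55)/(2π×14.4×1) = 7.759×10^-4 K/W
R_perlite board = ln(109/59)/(2π×0.0622×1) = 1.571 K/W
R_outer film = 1/(h_o·2πr_oL) = 1/(15.1×2π×0.109×1) = 0.0967 K/W
R_total = 1.668 K/W
Q = ΔT/R_total = 143/1.668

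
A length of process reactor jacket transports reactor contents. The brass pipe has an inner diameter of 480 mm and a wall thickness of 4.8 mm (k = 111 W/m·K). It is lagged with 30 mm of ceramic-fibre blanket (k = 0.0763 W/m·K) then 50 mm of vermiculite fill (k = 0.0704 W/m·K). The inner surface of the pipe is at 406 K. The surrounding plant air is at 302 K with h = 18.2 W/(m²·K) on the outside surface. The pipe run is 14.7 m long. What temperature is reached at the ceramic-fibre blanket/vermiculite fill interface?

Radial resistances (cylindrical: R_cond = ln(r_o/r_i)/(2πkL), R_conv = 1/(h·2πrL)):
R_brass pipe wall = ln(244.8/240)/(2π×111×14.7) = 1.932×10^-6 K/W
R_ceramic-fibre blanket = ln(274.8/244.8)/(2π×0.0763×14.7) = 0.0164 K/W
R_vermiculite fill = ln(324.8/274.8)/(2π×0.0704×14.7) = 0.02571 K/W
R_outer film = 1/(h_o·2πr_oL) = 1/(18.2×2π×0.3248×14.7) = 0.001832 K/W
R_total = 0.04395 K/W
Q = ΔT/R_total = 104/0.04395
Q = 2370 W
T_interface = T_inner − Q·ΣR(inner→interface) = 406 − 2370×0.01641

T ≈ 367 K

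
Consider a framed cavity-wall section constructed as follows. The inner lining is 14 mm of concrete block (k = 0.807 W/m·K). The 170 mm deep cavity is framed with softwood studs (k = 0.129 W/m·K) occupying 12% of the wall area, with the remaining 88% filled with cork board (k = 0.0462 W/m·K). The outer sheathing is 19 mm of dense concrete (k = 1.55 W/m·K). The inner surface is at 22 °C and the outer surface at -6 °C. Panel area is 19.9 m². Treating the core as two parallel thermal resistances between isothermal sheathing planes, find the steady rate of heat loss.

Sheathing layers in series; stud and cavity paths in parallel between them.
R_inner = 0.014/(0.807×19.9) = 8.718×10^-4 K/W
R_stud  = 0.17/(0.129×0.12×19.9) = 0.5519 K/W
R_cav   = 0.17/(0.0462×0.88×19.9) = 0.2101 K/W
1/R_core = 1/R_stud + 1/R_cav → R_core = 0.1522 K/W
R_outer = 0.019/(1.55×19.9) = 6.16×10^-4 K/W
R_total = 0.1537 K/W
Q = ΔT/R_total = 28/0.1537

Q ≈ 182 W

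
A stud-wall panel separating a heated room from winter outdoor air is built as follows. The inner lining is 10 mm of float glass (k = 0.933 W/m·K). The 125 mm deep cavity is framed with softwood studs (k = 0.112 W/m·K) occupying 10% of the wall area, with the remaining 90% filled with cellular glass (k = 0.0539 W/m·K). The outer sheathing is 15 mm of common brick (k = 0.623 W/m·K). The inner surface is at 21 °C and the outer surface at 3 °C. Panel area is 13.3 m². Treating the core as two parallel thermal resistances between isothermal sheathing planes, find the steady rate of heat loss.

Q ≈ 112 W

Sheathing layers in series; stud and cavity paths in parallel between them.
R_inner = 0.01/(0.933×13.3) = 8.059×10^-4 K/W
R_stud  = 0.125/(0.112×0.1×13.3) = 0.8392 K/W
R_cav   = 0.125/(0.0539×0.9×13.3) = 0.1937 K/W
1/R_core = 1/R_stud + 1/R_cav → R_core = 0.1574 K/W
R_outer = 0.015/(0.623×13.3) = 0.00181 K/W
R_total = 0.16 K/W
Q = ΔT/R_total = 18/0.16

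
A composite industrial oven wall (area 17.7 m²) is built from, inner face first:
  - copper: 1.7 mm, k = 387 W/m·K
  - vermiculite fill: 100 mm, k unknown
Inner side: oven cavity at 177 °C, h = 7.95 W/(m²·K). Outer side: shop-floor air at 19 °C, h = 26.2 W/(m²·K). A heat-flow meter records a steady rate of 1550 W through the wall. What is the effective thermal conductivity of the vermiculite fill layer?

Thermal resistances in series:
R_inner film = 1/(h_i·A) = 1/(7.95×17.7) = 0.007107 K/W
R_copper = L/(kA) = 0.0017/(387×17.7) = 2.482×10^-7 K/W
R_outer film = 1/(h_o·A) = 1/(26.2×17.7) = 0.002156 K/W
Sum of known resistances R_other = 0.009263 K/W
Total R = ΔT/Q = 158/1550 = 0.1019 K/W
R_vermiculite fill = R_total − R_other = 0.09267 K/W
k = L/(R·A) = 0.1/(0.09267×17.7)

k ≈ 0.061 W/(m·K)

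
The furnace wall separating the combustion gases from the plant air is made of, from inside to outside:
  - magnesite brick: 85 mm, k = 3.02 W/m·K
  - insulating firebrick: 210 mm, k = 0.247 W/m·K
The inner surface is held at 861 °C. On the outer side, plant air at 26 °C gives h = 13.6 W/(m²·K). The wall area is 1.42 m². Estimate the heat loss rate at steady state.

Q ≈ 1250 W

Thermal resistances in series:
R_magnesite brick = L/(kA) = 0.085/(3.02×1.42) = 0.01982 K/W
R_insulating firebrick = L/(kA) = 0.21/(0.247×1.42) = 0.5987 K/W
R_outer film = 1/(h_o·A) = 1/(13.6×1.42) = 0.05178 K/W
R_total = 0.6703 K/W
Q = ΔT / R_total = 835 / 0.6703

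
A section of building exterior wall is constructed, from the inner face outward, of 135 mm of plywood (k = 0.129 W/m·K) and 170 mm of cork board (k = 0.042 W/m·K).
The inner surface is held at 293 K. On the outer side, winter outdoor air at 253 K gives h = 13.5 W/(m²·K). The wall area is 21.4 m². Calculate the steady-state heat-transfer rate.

Series thermal resistances:
R_plywood = L/(kA) = 0.135/(0.129×21.4) = 0.0489 K/W
R_cork board = L/(kA) = 0.17/(0.042×21.4) = 0.1891 K/W
R_outer film = 1/(h_o·A) = 1/(13.5×21.4) = 0.003461 K/W
R_total = 0.2415 K/W
Q = ΔT / R_total = 40 / 0.2415

Q ≈ 166 W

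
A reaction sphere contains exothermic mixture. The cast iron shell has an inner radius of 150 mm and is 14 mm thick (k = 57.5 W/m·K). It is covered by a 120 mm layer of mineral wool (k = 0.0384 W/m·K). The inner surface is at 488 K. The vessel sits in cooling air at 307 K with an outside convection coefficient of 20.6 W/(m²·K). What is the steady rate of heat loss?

Each spherical layer contributes R = (1/r_i − 1/r_o)/(4πk):
R_cast iron shell = (1/0.15 − 1/0.164)/(4π×57.5) = 7.876×10^-4 K/W
R_mineral wool = (1/0.164 − 1/0.284)/(4π×0.0384) = 5.339 K/W
R_outer film = 1/(h·4πr_o²) = 1/(20.6×4π×0.284²) = 0.04789 K/W
R_total = 5.388 K/W
Q = ΔT/R_total = 181/5.388

Q ≈ 33.6 W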